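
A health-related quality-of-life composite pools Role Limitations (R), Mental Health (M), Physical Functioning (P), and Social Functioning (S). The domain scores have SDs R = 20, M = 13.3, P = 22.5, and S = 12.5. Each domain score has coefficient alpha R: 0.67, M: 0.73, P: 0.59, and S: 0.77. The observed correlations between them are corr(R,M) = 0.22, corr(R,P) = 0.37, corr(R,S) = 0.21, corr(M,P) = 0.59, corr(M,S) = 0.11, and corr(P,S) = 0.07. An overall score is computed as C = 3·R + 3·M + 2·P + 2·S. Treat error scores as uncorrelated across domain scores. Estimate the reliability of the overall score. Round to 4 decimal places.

Var(C) = 3²·20² + 3²·13.3² + 2²·22.5² + 2²·12.5² + 2·[9·20·13.3·0.22 + 6·20·22.5·0.37 + 6·20·12.5·0.21 + 6·13.3·22.5·0.59 + 6·13.3·12.5·0.11 + 4·22.5·12.5·0.07] = 7842.01 + 6177 = 14019.
Because errors are independent across components, Cov(Tᵢ,Tⱼ) = Cov(Xᵢ,Xⱼ); the off-diagonal part of the true-score variance is the same as above.
True-score variance = [3²·20²·0.67 + 3²·13.3²·0.73 + 2²·22.5²·0.59 + 2²·12.5²·0.77] + 6177 = 5250.17 + 6177 = 11427.2.
Reliability = 11427.2 / 14019 = 0.8151.

0.8151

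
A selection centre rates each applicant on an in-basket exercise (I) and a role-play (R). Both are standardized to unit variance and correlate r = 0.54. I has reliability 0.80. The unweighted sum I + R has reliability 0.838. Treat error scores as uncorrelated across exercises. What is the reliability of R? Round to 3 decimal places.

Var(I+R) = 2 + 2·0.54 = 3.080.
True-score variance = ρ_I + ρ_R + 2·0.54, so 0.838 = (0.80 + ρ_R + 1.08) / 3.080.
ρ_R = 0.838·3.080 − 0.80 − 1.08 = 0.701.

0.701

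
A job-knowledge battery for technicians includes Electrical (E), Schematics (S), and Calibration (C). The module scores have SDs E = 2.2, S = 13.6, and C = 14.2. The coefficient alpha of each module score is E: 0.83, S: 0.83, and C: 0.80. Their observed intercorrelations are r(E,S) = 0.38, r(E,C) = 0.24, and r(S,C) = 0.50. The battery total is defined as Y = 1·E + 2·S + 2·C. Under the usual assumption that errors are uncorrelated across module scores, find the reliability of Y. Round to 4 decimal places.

0.8800

Var(Y) = 2.2² + 2²·13.6² + 2²·14.2² + 2·[2·2.2·13.6·0.38 + 2·2.2·14.2·0.24 + 4·13.6·14.2·0.50] = 1551.24 + 847.949 = 2399.19.
Under uncorrelated errors the observed covariances equal the true-score covariances, so only the own-variance terms attenuate.
True-score variance = [2.2²·0.83 + 2²·13.6²·0.83 + 2²·14.2²·0.80] + 847.949 = 1263.33 + 847.949 = 2111.28.
Reliability = 2111.28 / 2399.19 = 0.8800.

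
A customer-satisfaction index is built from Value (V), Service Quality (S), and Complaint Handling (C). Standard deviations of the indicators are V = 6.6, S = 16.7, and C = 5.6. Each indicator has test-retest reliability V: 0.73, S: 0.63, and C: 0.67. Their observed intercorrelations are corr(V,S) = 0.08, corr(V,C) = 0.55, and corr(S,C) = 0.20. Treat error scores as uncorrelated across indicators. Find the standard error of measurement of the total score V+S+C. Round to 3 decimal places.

Var(total) = 353.81 + 95.6992 = 449.509.
True-score variance = 228.511 + 95.6992 = 324.21, so reliability = 0.7213.
Error variance = 449.509 − 324.21 = 125.299; SEM = √125.299 = 11.194.

11.194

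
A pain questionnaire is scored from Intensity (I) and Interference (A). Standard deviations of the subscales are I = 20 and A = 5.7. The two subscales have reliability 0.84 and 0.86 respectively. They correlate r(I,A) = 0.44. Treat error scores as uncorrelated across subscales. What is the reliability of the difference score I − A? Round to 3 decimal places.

Var(I−A) = 20² + 5.7² − 2·20·5.7·0.44 = 432.49 − 100.32 = 332.17.
With uncorrelated errors the cross-covariances are all true-score covariance, so they carry over unchanged; only the diagonal terms shrink to ρᵢσᵢ².
True-score variance = [20²·0.84 + 5.7²·0.86] − 100.32 = 363.941 − 100.32 = 263.621.
Reliability = 263.621 / 332.17 = 0.794.

0.794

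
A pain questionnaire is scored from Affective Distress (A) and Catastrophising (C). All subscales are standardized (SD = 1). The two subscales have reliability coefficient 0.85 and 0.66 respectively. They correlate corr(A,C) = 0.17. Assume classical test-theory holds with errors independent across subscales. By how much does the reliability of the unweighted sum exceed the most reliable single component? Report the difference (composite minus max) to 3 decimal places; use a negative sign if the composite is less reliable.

Var(sum) = 2 + 0.34 = 2.34; true-score variance = 1.51 + 0.34 = 1.85; composite reliability = 0.7906.
Max component reliability = 0.8500.
Difference = 0.7906 − 0.8500 = -0.059.

-0.059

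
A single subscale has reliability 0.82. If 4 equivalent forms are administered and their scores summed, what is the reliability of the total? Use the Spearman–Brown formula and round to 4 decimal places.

0.9480

ρ_k = kρ / (1 + (k−1)ρ) = 4·0.82 / (1 + 3·0.82) = 3.280 / 3.460 = 0.9480.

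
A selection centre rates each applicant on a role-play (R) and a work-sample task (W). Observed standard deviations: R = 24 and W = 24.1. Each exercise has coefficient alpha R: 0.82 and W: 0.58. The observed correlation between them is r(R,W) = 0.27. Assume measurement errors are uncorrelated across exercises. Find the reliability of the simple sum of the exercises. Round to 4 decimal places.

Var(R+W) = 24² + 24.1² + 2·[24·24.1·0.27] = 1156.81 + 312.336 = 1469.15.
Because errors are independent across components, Cov(Tᵢ,Tⱼ) = Cov(Xᵢ,Xⱼ); the off-diagonal part of the true-score variance is the same as above.
True-score variance = [24²·0.82 + 24.1²·0.58] + 312.336 = 809.19 + 312.336 = 1121.53.
Reliability = 1121.53 / 1469.15 = 0.7634.

0.7634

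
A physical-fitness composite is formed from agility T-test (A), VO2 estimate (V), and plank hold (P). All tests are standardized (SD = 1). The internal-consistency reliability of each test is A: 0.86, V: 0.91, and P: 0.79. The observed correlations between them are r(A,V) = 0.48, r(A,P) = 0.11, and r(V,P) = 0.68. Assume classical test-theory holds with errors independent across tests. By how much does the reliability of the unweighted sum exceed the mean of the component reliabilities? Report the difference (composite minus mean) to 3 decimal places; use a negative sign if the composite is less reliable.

Var(sum) = 3 + 2.54 = 5.54; true-score variance = 2.56 + 2.54 = 5.1; composite reliability = 0.9206.
Mean component reliability = 0.8533.
Difference = 0.9206 − 0.8533 = 0.067.

0.067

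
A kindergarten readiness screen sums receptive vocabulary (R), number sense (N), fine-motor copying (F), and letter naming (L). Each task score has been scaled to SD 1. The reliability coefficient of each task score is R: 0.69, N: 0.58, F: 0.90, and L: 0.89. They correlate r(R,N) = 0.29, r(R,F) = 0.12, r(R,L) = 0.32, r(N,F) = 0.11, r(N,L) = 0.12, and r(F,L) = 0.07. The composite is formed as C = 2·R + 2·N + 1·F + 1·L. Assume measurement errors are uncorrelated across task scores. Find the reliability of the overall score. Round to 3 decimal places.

Var(C) = 2² + 2² + 1 + 1 + 2·[4·0.29 + 2·0.12 + 2·0.32 + 2·0.11 + 2·0.12 + 0.07] = 10 + 5.14 = 15.14.
Under uncorrelated errors the observed covariances equal the true-score covariances, so only the own-variance terms attenuate.
True-score variance = [2²·0.69 + 2²·0.58 + 0.90 + 0.89] + 5.14 = 6.87 + 5.14 = 12.01.
Reliability = 12.01 / 15.14 = 0.793.

0.793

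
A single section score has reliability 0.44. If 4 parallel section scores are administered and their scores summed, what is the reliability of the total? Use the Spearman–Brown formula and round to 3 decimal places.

0.759

ρ_k = kρ / (1 + (k−1)ρ) = 4·0.44 / (1 + 3·0.44) = 1.760 / 2.320 = 0.759.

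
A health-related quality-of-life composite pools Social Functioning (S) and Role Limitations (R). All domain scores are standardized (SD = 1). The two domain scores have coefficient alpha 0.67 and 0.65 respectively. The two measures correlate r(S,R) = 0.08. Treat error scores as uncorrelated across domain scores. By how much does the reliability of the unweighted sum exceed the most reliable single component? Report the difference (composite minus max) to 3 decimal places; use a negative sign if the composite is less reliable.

0.015

Var(sum) = 2 + 0.16 = 2.16; true-score variance = 1.32 + 0.16 = 1.48; composite reliability = 0.6852.
Max component reliability = 0.6700.
Difference = 0.6852 − 0.6700 = 0.015.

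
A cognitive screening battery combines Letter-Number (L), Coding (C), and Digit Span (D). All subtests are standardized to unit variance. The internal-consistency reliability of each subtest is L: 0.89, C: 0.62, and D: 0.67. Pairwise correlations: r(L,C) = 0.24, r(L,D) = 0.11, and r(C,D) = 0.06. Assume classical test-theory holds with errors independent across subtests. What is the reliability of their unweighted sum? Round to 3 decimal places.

Var(L+C+D) = 3 + 2·[0.24 + 0.11 + 0.06] = 3 + 0.82 = 3.82.
Under uncorrelated errors the observed covariances equal the true-score covariances, so only the own-variance terms attenuate.
True-score variance = [0.89 + 0.62 + 0.67] + 0.82 = 2.18 + 0.82 = 3.
Reliability = 3 / 3.82 = 0.785.

0.785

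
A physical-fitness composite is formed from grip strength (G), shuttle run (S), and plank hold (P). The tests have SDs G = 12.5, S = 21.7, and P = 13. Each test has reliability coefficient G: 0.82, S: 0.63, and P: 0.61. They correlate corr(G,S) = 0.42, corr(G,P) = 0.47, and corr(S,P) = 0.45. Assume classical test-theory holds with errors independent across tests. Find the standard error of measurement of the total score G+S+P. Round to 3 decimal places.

16.379

Var(total) = 796.14 + 634.49 = 1430.63.
True-score variance = 527.876 + 634.49 = 1162.37, so reliability = 0.8125.
Error variance = 1430.63 − 1162.37 = 268.264; SEM = √268.264 = 16.379.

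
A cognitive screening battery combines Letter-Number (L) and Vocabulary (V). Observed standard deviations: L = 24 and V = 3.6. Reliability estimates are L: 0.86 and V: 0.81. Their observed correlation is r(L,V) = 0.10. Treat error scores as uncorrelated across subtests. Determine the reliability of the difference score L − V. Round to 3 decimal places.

0.855

Var(L−V) = 24² + 3.6² − 2·24·3.6·0.10 = 588.96 − 17.28 = 571.68.
Under uncorrelated errors the observed covariances equal the true-score covariances, so only the own-variance terms attenuate.
True-score variance = [24²·0.86 + 3.6²·0.81] − 17.28 = 505.858 − 17.28 = 488.578.
Reliability = 488.578 / 571.68 = 0.855.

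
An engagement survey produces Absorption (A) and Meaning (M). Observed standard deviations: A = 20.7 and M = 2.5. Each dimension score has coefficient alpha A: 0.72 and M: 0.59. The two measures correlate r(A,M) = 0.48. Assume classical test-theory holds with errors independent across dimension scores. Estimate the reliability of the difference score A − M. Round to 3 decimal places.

Var(A−M) = 20.7² + 2.5² − 2·20.7·2.5·0.48 = 434.74 − 49.68 = 385.06.
With uncorrelated errors the cross-covariances are all true-score covariance, so they carry over unchanged; only the diagonal terms shrink to ρᵢσᵢ².
True-score variance = [20.7²·0.72 + 2.5²·0.59] − 49.68 = 312.2 − 49.68 = 262.52.
Reliability = 262.52 / 385.06 = 0.682.

0.682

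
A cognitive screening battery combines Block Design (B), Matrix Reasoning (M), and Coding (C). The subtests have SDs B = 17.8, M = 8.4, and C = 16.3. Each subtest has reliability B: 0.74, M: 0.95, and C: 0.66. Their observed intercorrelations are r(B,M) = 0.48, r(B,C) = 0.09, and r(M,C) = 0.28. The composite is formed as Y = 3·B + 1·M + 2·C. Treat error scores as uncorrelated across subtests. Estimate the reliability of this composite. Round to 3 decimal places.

0.773

Var(Y) = 3²·17.8² + 8.4² + 2²·16.3² + 2·[3·17.8·8.4·0.48 + 6·17.8·16.3·0.09 + 2·8.4·16.3·0.28] = 3984.88 + 897.319 = 4882.2.
With uncorrelated errors the cross-covariances are all true-score covariance, so they carry over unchanged; only the diagonal terms shrink to ρᵢσᵢ².
True-score variance = [3²·17.8²·0.74 + 8.4²·0.95 + 2²·16.3²·0.66] + 897.319 = 2878.61 + 897.319 = 3775.93.
Reliability = 3775.93 / 4882.2 = 0.773.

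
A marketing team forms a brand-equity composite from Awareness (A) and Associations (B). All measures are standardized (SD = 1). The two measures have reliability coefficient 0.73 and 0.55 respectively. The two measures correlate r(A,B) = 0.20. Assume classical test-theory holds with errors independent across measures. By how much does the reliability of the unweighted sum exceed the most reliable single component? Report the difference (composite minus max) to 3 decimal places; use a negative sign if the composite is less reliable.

Var(sum) = 2 + 0.4 = 2.4; true-score variance = 1.28 + 0.4 = 1.68; composite reliability = 0.7000.
Max component reliability = 0.7300.
Difference = 0.7000 − 0.7300 = -0.030.

-0.030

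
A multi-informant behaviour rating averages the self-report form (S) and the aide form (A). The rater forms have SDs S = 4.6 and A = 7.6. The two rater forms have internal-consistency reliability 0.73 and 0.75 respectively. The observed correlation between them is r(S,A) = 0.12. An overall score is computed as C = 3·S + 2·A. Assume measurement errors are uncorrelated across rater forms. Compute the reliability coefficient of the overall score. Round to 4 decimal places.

Var(C) = 3²·4.6² + 2²·7.6² + 2·[6·4.6·7.6·0.12] = 421.48 + 50.3424 = 471.822.
Under uncorrelated errors the observed covariances equal the true-score covariances, so only the own-variance terms attenuate.
True-score variance = [3²·4.6²·0.73 + 2²·7.6²·0.75] + 50.3424 = 312.301 + 50.3424 = 362.644.
Reliability = 362.644 / 471.822 = 0.7686.

0.7686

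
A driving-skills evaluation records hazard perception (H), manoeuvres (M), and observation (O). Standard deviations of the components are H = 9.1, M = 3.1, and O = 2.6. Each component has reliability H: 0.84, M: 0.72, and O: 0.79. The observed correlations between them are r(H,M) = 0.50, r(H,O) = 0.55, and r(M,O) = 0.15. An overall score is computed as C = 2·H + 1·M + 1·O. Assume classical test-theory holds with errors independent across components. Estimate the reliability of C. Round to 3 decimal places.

Var(C) = 2²·9.1² + 3.1² + 2.6² + 2·[2·9.1·3.1·0.50 + 2·9.1·2.6·0.55 + 3.1·2.6·0.15] = 347.61 + 110.89 = 458.5.
With uncorrelated errors the cross-covariances are all true-score covariance, so they carry over unchanged; only the diagonal terms shrink to ρᵢσᵢ².
True-score variance = [2²·9.1²·0.84 + 3.1²·0.72 + 2.6²·0.79] + 110.89 = 290.501 + 110.89 = 401.391.
Reliability = 401.391 / 458.5 = 0.875.

0.875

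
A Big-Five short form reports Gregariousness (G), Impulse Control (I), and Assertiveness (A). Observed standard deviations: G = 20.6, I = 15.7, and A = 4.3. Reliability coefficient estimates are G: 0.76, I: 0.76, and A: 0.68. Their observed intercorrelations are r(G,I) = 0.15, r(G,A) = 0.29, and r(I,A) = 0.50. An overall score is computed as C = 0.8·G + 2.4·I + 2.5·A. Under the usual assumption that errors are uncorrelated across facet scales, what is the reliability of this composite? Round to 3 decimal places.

0.823

Var(C) = 0.8²·20.6² + 2.4²·15.7² + 2.5²·4.3² + 2·[1.92·20.6·15.7·0.15 + 2·20.6·4.3·0.29 + 6·15.7·4.3·0.50] = 1806.94 + 694.103 = 2501.04.
Under uncorrelated errors the observed covariances equal the true-score covariances, so only the own-variance terms attenuate.
True-score variance = [0.8²·20.6²·0.76 + 2.4²·15.7²·0.76 + 2.5²·4.3²·0.68] + 694.103 = 1364.03 + 694.103 = 2058.13.
Reliability = 2058.13 / 2501.04 = 0.823.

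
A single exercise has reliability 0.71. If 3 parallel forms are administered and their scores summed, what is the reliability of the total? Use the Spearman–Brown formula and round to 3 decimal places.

0.880

ρ_k = kρ / (1 + (k−1)ρ) = 3·0.71 / (1 + 2·0.71) = 2.130 / 2.420 = 0.880.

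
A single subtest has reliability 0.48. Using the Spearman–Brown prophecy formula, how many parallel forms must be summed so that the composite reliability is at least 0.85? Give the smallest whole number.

7

k ≥ ρ*(1−ρ₁)/(ρ₁(1−ρ*)) = 0.85·0.52 / (0.48·0.15) = 6.139.
Smallest integer k = 7.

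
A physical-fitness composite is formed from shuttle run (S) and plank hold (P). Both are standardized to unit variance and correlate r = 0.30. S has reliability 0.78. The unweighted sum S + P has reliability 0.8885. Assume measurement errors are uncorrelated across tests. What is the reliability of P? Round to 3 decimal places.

0.930

Var(S+P) = 2 + 2·0.30 = 2.600.
True-score variance = ρ_S + ρ_P + 2·0.30, so 0.8885 = (0.78 + ρ_P + 0.60) / 2.600.
ρ_P = 0.8885·2.600 − 0.78 − 0.60 = 0.930.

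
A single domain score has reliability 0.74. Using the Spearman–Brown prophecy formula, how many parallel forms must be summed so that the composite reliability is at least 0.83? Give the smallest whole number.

2

k ≥ ρ*(1−ρ₁)/(ρ₁(1−ρ*)) = 0.83·0.26 / (0.74·0.17) = 1.715.
Smallest integer k = 2.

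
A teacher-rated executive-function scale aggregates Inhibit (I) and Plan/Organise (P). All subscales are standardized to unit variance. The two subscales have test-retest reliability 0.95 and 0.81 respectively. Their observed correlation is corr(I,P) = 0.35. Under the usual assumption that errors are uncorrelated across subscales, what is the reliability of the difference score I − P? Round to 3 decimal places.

0.815

Var(I−P) = 1 + 1 − 2·0.35 = 2 − 0.7 = 1.3.
Under uncorrelated errors the observed covariances equal the true-score covariances, so only the own-variance terms attenuate.
True-score variance = [0.95 + 0.81] − 0.7 = 1.76 − 0.7 = 1.06.
Reliability = 1.06 / 1.3 = 0.815.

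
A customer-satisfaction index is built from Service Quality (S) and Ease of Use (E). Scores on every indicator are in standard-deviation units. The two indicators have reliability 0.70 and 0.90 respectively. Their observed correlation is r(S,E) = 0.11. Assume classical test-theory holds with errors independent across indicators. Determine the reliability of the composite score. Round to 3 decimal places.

0.820

Var(S+E) = 2 + 2·[0.11] = 2 + 0.22 = 2.22.
Because errors are independent across components, Cov(Tᵢ,Tⱼ) = Cov(Xᵢ,Xⱼ); the off-diagonal part of the true-score variance is the same as above.
True-score variance = [0.70 + 0.90] + 0.22 = 1.6 + 0.22 = 1.82.
Reliability = 1.82 / 2.22 = 0.820.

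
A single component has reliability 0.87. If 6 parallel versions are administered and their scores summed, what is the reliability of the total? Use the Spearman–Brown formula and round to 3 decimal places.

0.976

ρ_k = kρ / (1 + (k−1)ρ) = 6·0.87 / (1 + 5·0.87) = 5.220 / 5.350 = 0.976.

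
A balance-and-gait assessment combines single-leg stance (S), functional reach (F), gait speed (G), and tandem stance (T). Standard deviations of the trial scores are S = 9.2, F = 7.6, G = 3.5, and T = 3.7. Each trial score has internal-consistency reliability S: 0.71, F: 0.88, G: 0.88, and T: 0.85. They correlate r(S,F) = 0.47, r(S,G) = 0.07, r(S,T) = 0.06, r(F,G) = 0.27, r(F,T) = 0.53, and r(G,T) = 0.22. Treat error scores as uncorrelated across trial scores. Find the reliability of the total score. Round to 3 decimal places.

0.880

Var(S+F+G+T) = 9.2² + 7.6² + 3.5² + 3.7² + 2·[9.2·7.6·0.47 + 9.2·3.5·0.07 + 9.2·3.7·0.06 + 7.6·3.5·0.27 + 7.6·3.7·0.53 + 3.5·3.7·0.22] = 168.34 + 124.187 = 292.527.
With uncorrelated errors the cross-covariances are all true-score covariance, so they carry over unchanged; only the diagonal terms shrink to ρᵢσᵢ².
True-score variance = [9.2²·0.71 + 7.6²·0.88 + 3.5²·0.88 + 3.7²·0.85] + 124.187 = 133.34 + 124.187 = 257.526.
Reliability = 257.526 / 292.527 = 0.880.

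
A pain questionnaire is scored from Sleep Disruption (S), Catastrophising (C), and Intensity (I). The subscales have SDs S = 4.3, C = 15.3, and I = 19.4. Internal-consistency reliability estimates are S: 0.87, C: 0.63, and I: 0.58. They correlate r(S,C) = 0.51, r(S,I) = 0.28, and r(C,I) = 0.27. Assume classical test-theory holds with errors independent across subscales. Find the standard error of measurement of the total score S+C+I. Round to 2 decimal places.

Var(total) = 628.94 + 274.104 = 903.044.
True-score variance = 381.852 + 274.104 = 655.956, so reliability = 0.7264.
Error variance = 903.044 − 655.956 = 247.088; SEM = √247.088 = 15.72.

15.72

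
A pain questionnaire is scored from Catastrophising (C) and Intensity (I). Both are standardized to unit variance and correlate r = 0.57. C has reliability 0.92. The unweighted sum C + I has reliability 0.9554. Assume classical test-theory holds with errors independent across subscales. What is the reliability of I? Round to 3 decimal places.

0.940

Var(C+I) = 2 + 2·0.57 = 3.140.
True-score variance = ρ_C + ρ_I + 2·0.57, so 0.9554 = (0.92 + ρ_I + 1.14) / 3.140.
ρ_I = 0.9554·3.140 − 0.92 − 1.14 = 0.940.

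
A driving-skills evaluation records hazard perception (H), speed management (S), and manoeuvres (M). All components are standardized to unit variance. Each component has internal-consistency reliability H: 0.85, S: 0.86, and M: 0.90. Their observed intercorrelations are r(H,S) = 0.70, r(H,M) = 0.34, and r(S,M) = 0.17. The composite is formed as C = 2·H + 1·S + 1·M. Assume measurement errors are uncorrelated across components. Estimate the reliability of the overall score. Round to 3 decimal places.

Var(C) = 2² + 1 + 1 + 2·[2·0.70 + 2·0.34 + 0.17] = 6 + 4.5 = 10.5.
Because errors are independent across components, Cov(Tᵢ,Tⱼ) = Cov(Xᵢ,Xⱼ); the off-diagonal part of the true-score variance is the same as above.
True-score variance = [2²·0.85 + 0.86 + 0.90] + 4.5 = 5.16 + 4.5 = 9.66.
Reliability = 9.66 / 10.5 = 0.920.

0.920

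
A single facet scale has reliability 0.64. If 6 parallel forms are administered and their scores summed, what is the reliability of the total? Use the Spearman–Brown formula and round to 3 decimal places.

ρ_k = kρ / (1 + (k−1)ρ) = 6·0.64 / (1 + 5·0.64) = 3.840 / 4.200 = 0.914.

0.914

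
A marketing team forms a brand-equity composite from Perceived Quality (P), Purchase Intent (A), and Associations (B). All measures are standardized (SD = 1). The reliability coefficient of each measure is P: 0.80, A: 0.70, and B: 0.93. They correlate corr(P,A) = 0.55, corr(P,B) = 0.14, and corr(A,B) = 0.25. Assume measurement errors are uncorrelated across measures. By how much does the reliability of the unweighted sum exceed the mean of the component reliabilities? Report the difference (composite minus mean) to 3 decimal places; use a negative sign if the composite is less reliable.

Var(sum) = 3 + 1.88 = 4.88; true-score variance = 2.43 + 1.88 = 4.31; composite reliability = 0.8832.
Mean component reliability = 0.8100.
Difference = 0.8832 − 0.8100 = 0.073.

0.073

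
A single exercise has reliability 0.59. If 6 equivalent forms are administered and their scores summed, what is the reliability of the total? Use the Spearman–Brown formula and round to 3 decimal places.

ρ_k = kρ / (1 + (k−1)ρ) = 6·0.59 / (1 + 5·0.59) = 3.540 / 3.950 = 0.896.

0.896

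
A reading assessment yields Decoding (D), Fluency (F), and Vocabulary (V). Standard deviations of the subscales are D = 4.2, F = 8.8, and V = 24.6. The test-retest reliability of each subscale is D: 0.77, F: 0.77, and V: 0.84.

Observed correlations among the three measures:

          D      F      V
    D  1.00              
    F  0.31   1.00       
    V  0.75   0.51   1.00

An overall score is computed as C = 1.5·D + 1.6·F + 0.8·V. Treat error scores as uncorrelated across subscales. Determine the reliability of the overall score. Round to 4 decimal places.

Var(C) = 1.5²·4.2² + 1.6²·8.8² + 0.8²·24.6² + 2·[2.4·4.2·8.8·0.31 + 1.2·4.2·24.6·0.75 + 1.28·8.8·24.6·0.51] = 625.239 + 523.609 = 1148.85.
With uncorrelated errors the cross-covariances are all true-score covariance, so they carry over unchanged; only the diagonal terms shrink to ρᵢσᵢ².
True-score variance = [1.5²·4.2²·0.77 + 1.6²·8.8²·0.77 + 0.8²·24.6²·0.84] + 523.609 = 508.545 + 523.609 = 1032.15.
Reliability = 1032.15 / 1148.85 = 0.8984.

0.8984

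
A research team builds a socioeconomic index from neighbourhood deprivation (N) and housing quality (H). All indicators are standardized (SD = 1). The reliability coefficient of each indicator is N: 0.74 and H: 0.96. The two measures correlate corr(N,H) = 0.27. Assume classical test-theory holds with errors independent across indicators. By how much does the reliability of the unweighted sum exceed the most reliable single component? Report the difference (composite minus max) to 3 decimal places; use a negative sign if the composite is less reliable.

Var(sum) = 2 + 0.54 = 2.54; true-score variance = 1.7 + 0.54 = 2.24; composite reliability = 0.8819.
Max component reliability = 0.9600.
Difference = 0.8819 − 0.9600 = -0.078.

-0.078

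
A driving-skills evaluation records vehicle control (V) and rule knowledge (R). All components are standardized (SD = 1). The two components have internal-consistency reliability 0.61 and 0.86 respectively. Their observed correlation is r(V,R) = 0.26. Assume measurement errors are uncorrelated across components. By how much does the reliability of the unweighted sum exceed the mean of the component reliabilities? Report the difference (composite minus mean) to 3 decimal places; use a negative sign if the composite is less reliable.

0.055

Var(sum) = 2 + 0.52 = 2.52; true-score variance = 1.47 + 0.52 = 1.99; composite reliability = 0.7897.
Mean component reliability = 0.7350.
Difference = 0.7897 − 0.7350 = 0.055.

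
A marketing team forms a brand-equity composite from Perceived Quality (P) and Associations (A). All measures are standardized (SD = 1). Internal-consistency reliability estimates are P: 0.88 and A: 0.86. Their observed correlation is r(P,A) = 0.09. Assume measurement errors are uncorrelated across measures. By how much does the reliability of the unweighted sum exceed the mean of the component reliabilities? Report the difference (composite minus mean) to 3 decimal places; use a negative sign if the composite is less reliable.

0.011

Var(sum) = 2 + 0.18 = 2.18; true-score variance = 1.74 + 0.18 = 1.92; composite reliability = 0.8807.
Mean component reliability = 0.8700.
Difference = 0.8807 − 0.8700 = 0.011.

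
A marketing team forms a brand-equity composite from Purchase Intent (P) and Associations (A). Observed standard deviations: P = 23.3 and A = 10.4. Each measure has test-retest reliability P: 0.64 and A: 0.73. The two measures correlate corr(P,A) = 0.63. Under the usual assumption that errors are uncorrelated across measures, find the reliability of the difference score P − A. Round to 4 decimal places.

Var(P−A) = 23.3² + 10.4² − 2·23.3·10.4·0.63 = 651.05 − 305.323 = 345.727.
Because errors are independent across components, Cov(Tᵢ,Tⱼ) = Cov(Xᵢ,Xⱼ); the off-diagonal part of the true-score variance is the same as above.
True-score variance = [23.3²·0.64 + 10.4²·0.73] − 305.323 = 426.406 − 305.323 = 121.083.
Reliability = 121.083 / 345.727 = 0.3502.

0.3502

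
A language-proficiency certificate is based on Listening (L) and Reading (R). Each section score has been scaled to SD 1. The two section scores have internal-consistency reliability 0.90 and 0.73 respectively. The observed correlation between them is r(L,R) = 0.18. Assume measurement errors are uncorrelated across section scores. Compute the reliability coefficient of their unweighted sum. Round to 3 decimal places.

0.843

Var(L+R) = 2 + 2·[0.18] = 2 + 0.36 = 2.36.
Under uncorrelated errors the observed covariances equal the true-score covariances, so only the own-variance terms attenuate.
True-score variance = [0.90 + 0.73] + 0.36 = 1.63 + 0.36 = 1.99.
Reliability = 1.99 / 2.36 = 0.843.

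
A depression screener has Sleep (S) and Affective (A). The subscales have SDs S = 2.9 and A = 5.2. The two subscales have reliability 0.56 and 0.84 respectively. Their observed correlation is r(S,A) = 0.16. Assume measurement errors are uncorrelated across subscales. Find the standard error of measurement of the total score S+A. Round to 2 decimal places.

2.83

Var(total) = 35.45 + 4.8256 = 40.2756.
True-score variance = 27.4232 + 4.8256 = 32.2488, so reliability = 0.8007.
Error variance = 40.2756 − 32.2488 = 8.0268; SEM = √8.0268 = 2.83.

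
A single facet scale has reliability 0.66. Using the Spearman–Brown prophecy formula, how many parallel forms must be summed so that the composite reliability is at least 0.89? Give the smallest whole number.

k ≥ ρ*(1−ρ₁)/(ρ₁(1−ρ*)) = 0.89·0.34 / (0.66·0.11) = 4.168.
Smallest integer k = 5.

5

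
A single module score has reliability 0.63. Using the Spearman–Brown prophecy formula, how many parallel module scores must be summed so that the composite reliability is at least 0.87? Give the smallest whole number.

k ≥ ρ*(1−ρ₁)/(ρ₁(1−ρ*)) = 0.87·0.37 / (0.63·0.13) = 3.930.
Smallest integer k = 4.

4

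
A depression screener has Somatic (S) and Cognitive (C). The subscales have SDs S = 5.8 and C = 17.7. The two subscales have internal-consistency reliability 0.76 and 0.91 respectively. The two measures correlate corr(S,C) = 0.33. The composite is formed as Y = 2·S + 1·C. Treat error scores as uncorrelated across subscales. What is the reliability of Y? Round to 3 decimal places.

Var(Y) = 2²·5.8² + 17.7² + 2·[2·5.8·17.7·0.33] = 447.85 + 135.511 = 583.361.
Under uncorrelated errors the observed covariances equal the true-score covariances, so only the own-variance terms attenuate.
True-score variance = [2²·5.8²·0.76 + 17.7²·0.91] + 135.511 = 387.359 + 135.511 = 522.871.
Reliability = 522.871 / 583.361 = 0.896.

0.896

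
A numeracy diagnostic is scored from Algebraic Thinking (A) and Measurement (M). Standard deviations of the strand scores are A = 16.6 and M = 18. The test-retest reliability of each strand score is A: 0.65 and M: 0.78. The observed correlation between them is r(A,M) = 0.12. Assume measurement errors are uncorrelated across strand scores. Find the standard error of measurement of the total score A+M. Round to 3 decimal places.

Var(total) = 599.56 + 71.712 = 671.272.
True-score variance = 431.834 + 71.712 = 503.546, so reliability = 0.7501.
Error variance = 671.272 − 503.546 = 167.726; SEM = √167.726 = 12.951.

12.951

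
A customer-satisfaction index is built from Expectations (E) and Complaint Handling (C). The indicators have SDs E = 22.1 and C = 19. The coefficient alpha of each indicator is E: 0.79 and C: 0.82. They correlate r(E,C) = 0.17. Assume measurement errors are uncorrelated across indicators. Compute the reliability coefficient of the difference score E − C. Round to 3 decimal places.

0.763

Var(E−C) = 22.1² + 19² − 2·22.1·19·0.17 = 849.41 − 142.766 = 706.644.
With uncorrelated errors the cross-covariances are all true-score covariance, so they carry over unchanged; only the diagonal terms shrink to ρᵢσᵢ².
True-score variance = [22.1²·0.79 + 19²·0.82] − 142.766 = 681.864 − 142.766 = 539.098.
Reliability = 539.098 / 706.644 = 0.763.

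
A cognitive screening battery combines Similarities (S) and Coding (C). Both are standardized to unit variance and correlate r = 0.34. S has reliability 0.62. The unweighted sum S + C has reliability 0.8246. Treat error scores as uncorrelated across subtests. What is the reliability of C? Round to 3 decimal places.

Var(S+C) = 2 + 2·0.34 = 2.680.
True-score variance = ρ_S + ρ_C + 2·0.34, so 0.8246 = (0.62 + ρ_C + 0.68) / 2.680.
ρ_C = 0.8246·2.680 − 0.62 − 0.68 = 0.910.

0.910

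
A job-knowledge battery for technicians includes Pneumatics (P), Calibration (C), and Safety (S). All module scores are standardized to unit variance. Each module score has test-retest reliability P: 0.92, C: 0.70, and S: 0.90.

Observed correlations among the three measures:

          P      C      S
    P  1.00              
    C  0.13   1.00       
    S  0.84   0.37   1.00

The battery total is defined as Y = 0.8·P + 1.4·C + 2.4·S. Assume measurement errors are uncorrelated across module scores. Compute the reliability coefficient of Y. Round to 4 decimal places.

0.9154

Var(Y) = 0.8² + 1.4² + 2.4² + 2·[1.12·0.13 + 1.92·0.84 + 3.36·0.37] = 8.36 + 6.0032 = 14.3632.
Under uncorrelated errors the observed covariances equal the true-score covariances, so only the own-variance terms attenuate.
True-score variance = [0.8²·0.92 + 1.4²·0.70 + 2.4²·0.90] + 6.0032 = 7.1448 + 6.0032 = 13.148.
Reliability = 13.148 / 14.3632 = 0.9154.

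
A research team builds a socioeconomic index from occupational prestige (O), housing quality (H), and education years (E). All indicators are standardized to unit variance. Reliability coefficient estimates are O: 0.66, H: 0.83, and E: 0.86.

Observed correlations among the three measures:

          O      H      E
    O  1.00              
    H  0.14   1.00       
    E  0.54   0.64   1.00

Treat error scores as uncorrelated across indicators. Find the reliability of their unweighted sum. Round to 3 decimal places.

Var(O+H+E) = 3 + 2·[0.14 + 0.54 + 0.64] = 3 + 2.64 = 5.64.
Under uncorrelated errors the observed covariances equal the true-score covariances, so only the own-variance terms attenuate.
True-score variance = [0.66 + 0.83 + 0.86] + 2.64 = 2.35 + 2.64 = 4.99.
Reliability = 4.99 / 5.64 = 0.885.

0.885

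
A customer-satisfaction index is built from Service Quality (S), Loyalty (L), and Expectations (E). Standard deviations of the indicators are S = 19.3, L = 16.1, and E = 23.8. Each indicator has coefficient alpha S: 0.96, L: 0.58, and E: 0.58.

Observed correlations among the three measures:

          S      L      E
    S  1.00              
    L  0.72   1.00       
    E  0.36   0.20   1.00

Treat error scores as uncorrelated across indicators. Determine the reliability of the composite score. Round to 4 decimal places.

0.8302

Var(S+L+E) = 19.3² + 16.1² + 23.8² + 2·[19.3·16.1·0.72 + 19.3·23.8·0.36 + 16.1·23.8·0.20] = 1198.14 + 931.448 = 2129.59.
Under uncorrelated errors the observed covariances equal the true-score covariances, so only the own-variance terms attenuate.
True-score variance = [19.3²·0.96 + 16.1²·0.58 + 23.8²·0.58] + 931.448 = 836.467 + 931.448 = 1767.92.
Reliability = 1767.92 / 2129.59 = 0.8302.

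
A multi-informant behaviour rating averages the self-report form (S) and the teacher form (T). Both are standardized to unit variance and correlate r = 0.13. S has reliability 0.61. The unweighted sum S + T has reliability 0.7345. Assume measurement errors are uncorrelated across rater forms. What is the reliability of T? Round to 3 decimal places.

0.790

Var(S+T) = 2 + 2·0.13 = 2.260.
True-score variance = ρ_S + ρ_T + 2·0.13, so 0.7345 = (0.61 + ρ_T + 0.26) / 2.260.
ρ_T = 0.7345·2.260 − 0.61 − 0.26 = 0.790.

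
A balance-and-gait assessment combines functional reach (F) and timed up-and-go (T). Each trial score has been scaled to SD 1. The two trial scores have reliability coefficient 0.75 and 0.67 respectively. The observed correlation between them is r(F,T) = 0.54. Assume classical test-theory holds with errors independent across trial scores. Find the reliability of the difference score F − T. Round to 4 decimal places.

0.3696

Var(F−T) = 1 + 1 − 2·0.54 = 2 − 1.08 = 0.92.
Under uncorrelated errors the observed covariances equal the true-score covariances, so only the own-variance terms attenuate.
True-score variance = [0.75 + 0.67] − 1.08 = 1.42 − 1.08 = 0.34.
Reliability = 0.34 / 0.92 = 0.3696.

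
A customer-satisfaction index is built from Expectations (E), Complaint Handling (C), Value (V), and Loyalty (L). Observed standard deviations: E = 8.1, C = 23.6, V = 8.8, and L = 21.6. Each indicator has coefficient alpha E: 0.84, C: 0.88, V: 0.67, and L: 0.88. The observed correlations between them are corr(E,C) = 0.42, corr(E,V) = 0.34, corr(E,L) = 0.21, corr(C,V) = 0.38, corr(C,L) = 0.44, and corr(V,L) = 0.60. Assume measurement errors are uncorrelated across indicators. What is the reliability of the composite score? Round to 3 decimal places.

Var(E+C+V+L) = 8.1² + 23.6² + 8.8² + 21.6² + 2·[8.1·23.6·0.42 + 8.1·8.8·0.34 + 8.1·21.6·0.21 + 23.6·8.8·0.38 + 23.6·21.6·0.44 + 8.8·21.6·0.60] = 1166.57 + 1117.05 = 2283.62.
With uncorrelated errors the cross-covariances are all true-score covariance, so they carry over unchanged; only the diagonal terms shrink to ρᵢσᵢ².
True-score variance = [8.1²·0.84 + 23.6²·0.88 + 8.8²·0.67 + 21.6²·0.88] + 1117.05 = 1007.69 + 1117.05 = 2124.74.
Reliability = 2124.74 / 2283.62 = 0.930.

0.930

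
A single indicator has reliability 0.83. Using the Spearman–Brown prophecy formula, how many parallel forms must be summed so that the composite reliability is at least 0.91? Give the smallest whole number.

k ≥ ρ*(1−ρ₁)/(ρ₁(1−ρ*)) = 0.91·0.17 / (0.83·0.09) = 2.071.
Smallest integer k = 3.

3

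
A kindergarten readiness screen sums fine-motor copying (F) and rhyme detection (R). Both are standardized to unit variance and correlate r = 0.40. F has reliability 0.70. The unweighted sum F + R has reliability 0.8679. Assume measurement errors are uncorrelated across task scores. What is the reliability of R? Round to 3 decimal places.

0.930

Var(F+R) = 2 + 2·0.40 = 2.800.
True-score variance = ρ_F + ρ_R + 2·0.40, so 0.8679 = (0.70 + ρ_R + 0.80) / 2.800.
ρ_R = 0.8679·2.800 − 0.70 − 0.80 = 0.930.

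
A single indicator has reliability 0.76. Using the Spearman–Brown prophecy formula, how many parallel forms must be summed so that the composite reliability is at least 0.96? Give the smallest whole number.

8

k ≥ ρ*(1−ρ₁)/(ρ₁(1−ρ*)) = 0.96·0.24 / (0.76·0.04) = 7.579.
Smallest integer k = 8.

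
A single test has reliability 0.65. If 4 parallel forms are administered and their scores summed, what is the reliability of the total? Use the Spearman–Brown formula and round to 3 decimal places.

0.881

ρ_k = kρ / (1 + (k−1)ρ) = 4·0.65 / (1 + 3·0.65) = 2.600 / 2.950 = 0.881.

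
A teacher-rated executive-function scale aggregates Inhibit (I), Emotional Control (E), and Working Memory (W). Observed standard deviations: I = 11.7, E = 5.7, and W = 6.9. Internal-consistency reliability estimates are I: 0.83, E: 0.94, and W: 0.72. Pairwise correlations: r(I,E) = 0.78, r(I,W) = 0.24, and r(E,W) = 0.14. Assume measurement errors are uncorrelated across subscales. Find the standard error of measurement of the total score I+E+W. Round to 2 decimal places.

Var(total) = 216.99 + 153.799 = 370.789.
True-score variance = 178.439 + 153.799 = 332.238, so reliability = 0.8960.
Error variance = 370.789 − 332.238 = 38.5515; SEM = √38.5515 = 6.21.

6.21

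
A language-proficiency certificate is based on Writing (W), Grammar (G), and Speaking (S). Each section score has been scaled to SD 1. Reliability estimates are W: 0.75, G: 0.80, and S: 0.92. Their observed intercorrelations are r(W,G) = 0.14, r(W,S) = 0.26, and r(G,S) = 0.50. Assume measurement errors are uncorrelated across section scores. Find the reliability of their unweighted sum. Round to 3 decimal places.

Var(W+G+S) = 3 + 2·[0.14 + 0.26 + 0.50] = 3 + 1.8 = 4.8.
Under uncorrelated errors the observed covariances equal the true-score covariances, so only the own-variance terms attenuate.
True-score variance = [0.75 + 0.80 + 0.92] + 1.8 = 2.47 + 1.8 = 4.27.
Reliability = 4.27 / 4.8 = 0.890.

0.890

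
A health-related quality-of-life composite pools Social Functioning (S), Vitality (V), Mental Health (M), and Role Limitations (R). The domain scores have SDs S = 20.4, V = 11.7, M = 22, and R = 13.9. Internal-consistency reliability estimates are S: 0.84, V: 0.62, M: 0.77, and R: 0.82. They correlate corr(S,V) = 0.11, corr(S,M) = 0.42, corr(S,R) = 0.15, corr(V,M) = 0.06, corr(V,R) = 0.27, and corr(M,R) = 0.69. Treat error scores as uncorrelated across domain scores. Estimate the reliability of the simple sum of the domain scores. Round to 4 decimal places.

Var(S+V+M+R) = 20.4² + 11.7² + 22² + 13.9² + 2·[20.4·11.7·0.11 + 20.4·22·0.42 + 20.4·13.9·0.15 + 11.7·22·0.06 + 11.7·13.9·0.27 + 22·13.9·0.69] = 1230.26 + 1055.28 = 2285.54.
Because errors are independent across components, Cov(Tᵢ,Tⱼ) = Cov(Xᵢ,Xⱼ); the off-diagonal part of the true-score variance is the same as above.
True-score variance = [20.4²·0.84 + 11.7²·0.62 + 22²·0.77 + 13.9²·0.82] + 1055.28 = 965.558 + 1055.28 = 2020.84.
Reliability = 2020.84 / 2285.54 = 0.8842.

0.8842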